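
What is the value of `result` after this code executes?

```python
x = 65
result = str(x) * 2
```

x = 65; result = '6565'

'6565'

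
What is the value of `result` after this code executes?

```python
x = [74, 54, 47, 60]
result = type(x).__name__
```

x is list; result = 'list'

'list'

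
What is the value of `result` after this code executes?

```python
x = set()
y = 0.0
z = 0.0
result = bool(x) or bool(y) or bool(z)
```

x = set(); y = 0.0; z = 0.0; result = False

False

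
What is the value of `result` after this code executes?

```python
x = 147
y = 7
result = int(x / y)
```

x = 147; y = 7; result = 21

21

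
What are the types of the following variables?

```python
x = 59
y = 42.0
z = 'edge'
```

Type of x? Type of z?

x is assigned a bare integer (no decimal point), so it is an int; z is assigned a quoted string literal, so it is a str

int, str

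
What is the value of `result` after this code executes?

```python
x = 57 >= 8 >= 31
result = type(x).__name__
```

x is bool; result = 'bool'

'bool'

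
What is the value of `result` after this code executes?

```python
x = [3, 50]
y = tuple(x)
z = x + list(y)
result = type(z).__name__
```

x is list; y is tuple; z is list; result = 'list'

'list'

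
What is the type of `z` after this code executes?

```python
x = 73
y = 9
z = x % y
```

int % int = int

int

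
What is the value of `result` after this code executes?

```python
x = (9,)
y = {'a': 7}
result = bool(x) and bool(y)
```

x = (9,); y = {'a': 7}; result = True

True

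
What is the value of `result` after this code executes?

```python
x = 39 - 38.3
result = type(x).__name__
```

x is float; result = 'float'

'float'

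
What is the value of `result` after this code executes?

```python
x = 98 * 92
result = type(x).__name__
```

x is int; result = 'int'

'int'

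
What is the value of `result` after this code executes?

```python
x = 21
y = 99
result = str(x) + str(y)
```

x = 21; y = 99; result = '2199'

'2199'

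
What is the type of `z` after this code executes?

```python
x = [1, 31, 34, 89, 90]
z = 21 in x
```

'in' operator returns bool

bool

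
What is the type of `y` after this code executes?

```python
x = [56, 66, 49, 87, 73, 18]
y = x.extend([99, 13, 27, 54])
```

list.extend() returns None

NoneType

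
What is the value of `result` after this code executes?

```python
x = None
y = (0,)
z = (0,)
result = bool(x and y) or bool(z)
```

x = None; y = (0,); z = (0,); result = True

True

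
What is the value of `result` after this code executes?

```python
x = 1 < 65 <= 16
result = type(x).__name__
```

x is bool; result = 'bool'

'bool'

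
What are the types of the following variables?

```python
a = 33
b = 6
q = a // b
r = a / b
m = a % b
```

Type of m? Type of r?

% of ints returns int; / returns float

int, float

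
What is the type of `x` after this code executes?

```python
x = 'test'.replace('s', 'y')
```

str.replace() returns str

str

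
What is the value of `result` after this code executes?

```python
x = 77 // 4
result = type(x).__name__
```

x is int; result = 'int'

'int'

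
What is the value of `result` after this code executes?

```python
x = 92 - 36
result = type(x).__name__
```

x is int; result = 'int'

'int'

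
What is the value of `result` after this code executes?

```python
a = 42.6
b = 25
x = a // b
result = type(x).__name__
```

a is float; b is int; x is float; result = 'float'

'float'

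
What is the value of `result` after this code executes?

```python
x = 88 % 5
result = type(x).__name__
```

x is int; result = 'int'

'int'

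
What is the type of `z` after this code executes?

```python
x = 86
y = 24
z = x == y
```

Equality comparison returns bool

bool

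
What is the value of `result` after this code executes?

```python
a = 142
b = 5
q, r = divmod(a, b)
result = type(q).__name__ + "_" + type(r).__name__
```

a is int; b is int; q is int; r is int; result = 'int_int'

'int_int'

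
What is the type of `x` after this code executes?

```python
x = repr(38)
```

repr() returns str

str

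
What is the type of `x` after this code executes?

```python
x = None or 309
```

'or' with None returns the other truthy value

int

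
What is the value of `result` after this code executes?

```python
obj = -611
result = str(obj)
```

obj = -611; result = '-611'

'-611'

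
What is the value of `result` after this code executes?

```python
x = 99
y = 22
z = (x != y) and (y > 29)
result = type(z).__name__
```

x is int; y is int; z is bool; result = 'bool'

'bool'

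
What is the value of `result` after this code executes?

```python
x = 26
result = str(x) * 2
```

x = 26; result = '2626'

'2626'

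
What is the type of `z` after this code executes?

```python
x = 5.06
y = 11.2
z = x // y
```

float // float = float

float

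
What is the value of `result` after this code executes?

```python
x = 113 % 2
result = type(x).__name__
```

x is int; result = 'int'

'int'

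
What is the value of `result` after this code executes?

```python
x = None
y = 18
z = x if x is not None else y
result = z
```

x = None; y = 18; z = 18; result = 18

18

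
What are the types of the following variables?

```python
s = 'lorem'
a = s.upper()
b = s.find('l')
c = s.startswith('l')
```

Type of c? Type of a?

startswith() returns bool; upper() returns str

bool, str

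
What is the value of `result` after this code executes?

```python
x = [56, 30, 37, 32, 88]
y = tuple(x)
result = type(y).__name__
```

x is list; y is tuple; result = 'tuple'

'tuple'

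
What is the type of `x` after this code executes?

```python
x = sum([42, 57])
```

sum() of ints returns int

int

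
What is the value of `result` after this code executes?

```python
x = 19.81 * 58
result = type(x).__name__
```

x is float; result = 'float'

'float'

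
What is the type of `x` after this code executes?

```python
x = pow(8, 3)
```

pow(int, int) returns int

int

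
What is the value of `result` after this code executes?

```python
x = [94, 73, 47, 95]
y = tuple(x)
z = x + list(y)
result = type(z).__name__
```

x is list; y is tuple; z is list; result = 'list'

'list'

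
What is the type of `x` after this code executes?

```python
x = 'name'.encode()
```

str.encode() returns bytes

bytes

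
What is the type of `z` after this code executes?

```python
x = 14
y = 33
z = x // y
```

int // int = int

int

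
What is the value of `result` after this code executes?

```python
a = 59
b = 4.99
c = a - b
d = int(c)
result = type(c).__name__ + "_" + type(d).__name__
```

a is int; b is float; c is float; d is int; result = 'float_int'

'float_int'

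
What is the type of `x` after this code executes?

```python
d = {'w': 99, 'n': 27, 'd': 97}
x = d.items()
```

dict.items() returns dict_items view

dict_items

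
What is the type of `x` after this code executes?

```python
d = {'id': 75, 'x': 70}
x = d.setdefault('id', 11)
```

dict.setdefault() returns the (existing or default) value

int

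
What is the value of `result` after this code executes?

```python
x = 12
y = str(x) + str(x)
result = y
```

x = 12; y = '1212'; result = '1212'

'1212'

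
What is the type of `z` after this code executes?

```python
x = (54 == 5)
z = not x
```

'not' returns bool

bool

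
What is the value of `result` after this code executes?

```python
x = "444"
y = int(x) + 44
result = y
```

x = '444'; y = 488; result = 488

488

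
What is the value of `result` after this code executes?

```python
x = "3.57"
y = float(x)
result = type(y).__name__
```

x is str; y is float; result = 'float'

'float'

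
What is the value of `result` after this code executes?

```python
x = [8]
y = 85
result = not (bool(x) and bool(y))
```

x = [8]; y = 85; result = False

False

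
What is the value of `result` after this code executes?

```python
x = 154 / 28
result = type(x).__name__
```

x is float; result = 'float'

'float'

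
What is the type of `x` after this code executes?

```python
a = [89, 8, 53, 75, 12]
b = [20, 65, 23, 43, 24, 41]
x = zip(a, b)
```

zip() returns a zip object

zip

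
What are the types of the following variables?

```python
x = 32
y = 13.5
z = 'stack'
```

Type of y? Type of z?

y is assigned a number with a decimal point, so it is a float; z is assigned a quoted string literal, so it is a str

float, str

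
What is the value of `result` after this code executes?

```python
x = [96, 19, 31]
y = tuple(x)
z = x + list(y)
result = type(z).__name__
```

x is list; y is tuple; z is list; result = 'list'

'list'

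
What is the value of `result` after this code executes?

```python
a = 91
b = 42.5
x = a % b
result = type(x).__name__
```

a is int; b is float; x is float; result = 'float'

'float'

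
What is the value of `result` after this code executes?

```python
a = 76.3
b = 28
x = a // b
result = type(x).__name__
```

a is float; b is int; x is float; result = 'float'

'float'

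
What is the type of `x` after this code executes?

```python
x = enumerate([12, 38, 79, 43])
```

enumerate() returns an enumerate object

enumerate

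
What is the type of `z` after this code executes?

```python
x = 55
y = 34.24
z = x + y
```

int + float = float

float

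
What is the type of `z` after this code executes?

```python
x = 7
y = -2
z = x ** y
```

int ** negative = float

float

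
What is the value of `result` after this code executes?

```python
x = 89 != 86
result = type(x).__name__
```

x is bool; result = 'bool'

'bool'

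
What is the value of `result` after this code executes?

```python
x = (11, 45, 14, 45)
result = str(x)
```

x = (11, 45, 14, 45); result = '(11, 45, 14, 45)'

'(11, 45, 14, 45)'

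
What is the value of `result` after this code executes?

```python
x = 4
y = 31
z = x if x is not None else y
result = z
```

x = 4; y = 31; z = 4; result = 4

4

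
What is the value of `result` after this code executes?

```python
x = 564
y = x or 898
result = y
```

x = 564; y = 564; result = 564

564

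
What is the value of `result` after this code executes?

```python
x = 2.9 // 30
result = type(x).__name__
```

x is float; result = 'float'

'float'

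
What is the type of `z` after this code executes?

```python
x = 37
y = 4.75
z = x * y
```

int * float = float

float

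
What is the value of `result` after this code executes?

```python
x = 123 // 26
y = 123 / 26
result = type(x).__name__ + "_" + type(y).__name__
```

x is int; y is float; result = 'int_float'

'int_float'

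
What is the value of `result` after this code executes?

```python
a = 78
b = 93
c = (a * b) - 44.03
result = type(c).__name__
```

a is int; b is int; c is float; result = 'float'

'float'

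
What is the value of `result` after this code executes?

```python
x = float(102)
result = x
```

x = 102.0; result = 102.0

102.0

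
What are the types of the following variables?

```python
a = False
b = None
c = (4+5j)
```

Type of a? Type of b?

a is assigned the constant False, which has type bool; b is assigned None, whose type is NoneType

bool, NoneType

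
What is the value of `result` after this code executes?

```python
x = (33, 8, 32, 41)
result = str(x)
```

x = (33, 8, 32, 41); result = '(33, 8, 32, 41)'

'(33, 8, 32, 41)'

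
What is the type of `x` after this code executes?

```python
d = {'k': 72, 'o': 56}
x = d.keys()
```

.keys() returns dict_keys view

dict_keys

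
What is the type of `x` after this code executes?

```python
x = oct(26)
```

oct() returns str representation

str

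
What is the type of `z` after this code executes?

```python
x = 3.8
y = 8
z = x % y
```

float % int = float

float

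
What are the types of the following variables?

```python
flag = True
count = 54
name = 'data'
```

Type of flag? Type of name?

flag is assigned the constant True, which has type bool; name is assigned a quoted string literal, so it is a str

bool, str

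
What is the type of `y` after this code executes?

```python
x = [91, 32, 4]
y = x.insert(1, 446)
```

list.insert() returns None

NoneType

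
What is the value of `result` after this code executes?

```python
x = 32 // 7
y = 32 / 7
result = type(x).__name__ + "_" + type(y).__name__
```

x is int; y is float; result = 'int_float'

'int_float'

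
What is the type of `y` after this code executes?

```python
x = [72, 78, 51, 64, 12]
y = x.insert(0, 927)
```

list.insert() returns None

NoneType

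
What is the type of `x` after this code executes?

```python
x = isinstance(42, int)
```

isinstance() returns bool

bool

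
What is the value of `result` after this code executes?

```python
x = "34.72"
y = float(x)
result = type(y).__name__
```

x is str; y is float; result = 'float'

'float'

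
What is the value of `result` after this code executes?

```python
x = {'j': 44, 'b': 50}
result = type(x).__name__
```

x is dict; result = 'dict'

'dict'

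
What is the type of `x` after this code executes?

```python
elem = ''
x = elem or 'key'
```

'or' returns first truthy value (str)

str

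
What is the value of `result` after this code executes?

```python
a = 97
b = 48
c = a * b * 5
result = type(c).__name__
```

a is int; b is int; c is int; result = 'int'

'int'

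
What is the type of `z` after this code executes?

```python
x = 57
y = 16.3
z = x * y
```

int * float = float

float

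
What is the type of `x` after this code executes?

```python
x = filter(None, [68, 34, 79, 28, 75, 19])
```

filter() returns a filter object

filter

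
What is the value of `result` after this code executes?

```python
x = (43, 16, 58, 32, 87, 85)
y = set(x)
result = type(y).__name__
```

x is tuple; y is set; result = 'set'

'set'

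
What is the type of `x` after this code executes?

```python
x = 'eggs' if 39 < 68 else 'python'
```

Both branches of conditional are str

str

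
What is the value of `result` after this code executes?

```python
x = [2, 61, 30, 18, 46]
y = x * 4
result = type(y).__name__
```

x is list; y is list; result = 'list'

'list'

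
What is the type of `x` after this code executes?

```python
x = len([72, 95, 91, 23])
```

len() always returns int

int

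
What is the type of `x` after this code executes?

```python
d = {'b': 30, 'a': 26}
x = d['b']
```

Accessing dict[str, int] with str key returns int

int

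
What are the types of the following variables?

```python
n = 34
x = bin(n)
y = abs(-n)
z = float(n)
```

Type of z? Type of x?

float() returns float; bin() returns str

float, str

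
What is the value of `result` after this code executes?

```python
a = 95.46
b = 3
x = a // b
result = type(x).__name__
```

a is float; b is int; x is float; result = 'float'

'float'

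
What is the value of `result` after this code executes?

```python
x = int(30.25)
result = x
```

x = 30; result = 30

30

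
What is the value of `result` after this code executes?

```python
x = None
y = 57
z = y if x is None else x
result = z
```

x = None; y = 57; z = 57; result = 57

57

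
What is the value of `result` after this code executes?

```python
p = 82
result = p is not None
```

p = 82; result = True

True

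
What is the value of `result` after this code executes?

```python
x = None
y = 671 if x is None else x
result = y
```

x = None; y = 671; result = 671

671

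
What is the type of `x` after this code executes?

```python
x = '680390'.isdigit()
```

str.isdigit() returns bool

bool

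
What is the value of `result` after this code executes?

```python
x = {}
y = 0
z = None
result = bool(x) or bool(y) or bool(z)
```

x = {}; y = 0; z = None; result = False

False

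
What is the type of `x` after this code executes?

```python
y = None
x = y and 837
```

'and' returns first falsy value (None)

NoneType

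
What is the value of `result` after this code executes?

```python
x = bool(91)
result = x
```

x = True; result = True

True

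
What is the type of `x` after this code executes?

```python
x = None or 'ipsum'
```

'or' with None returns the other truthy value (str)

str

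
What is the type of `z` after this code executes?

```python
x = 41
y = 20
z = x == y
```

Equality comparison returns bool

bool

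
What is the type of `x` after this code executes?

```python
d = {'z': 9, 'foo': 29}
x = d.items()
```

dict.items() returns dict_items view

dict_items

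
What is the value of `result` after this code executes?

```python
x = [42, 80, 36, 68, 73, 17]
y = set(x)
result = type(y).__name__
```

x is list; y is set; result = 'set'

'set'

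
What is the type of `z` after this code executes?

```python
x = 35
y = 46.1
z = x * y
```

int * float = float

float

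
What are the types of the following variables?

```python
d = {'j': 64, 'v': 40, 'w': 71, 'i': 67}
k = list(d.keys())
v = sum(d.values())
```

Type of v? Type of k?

sum of ints is int; list() converts to list

int, list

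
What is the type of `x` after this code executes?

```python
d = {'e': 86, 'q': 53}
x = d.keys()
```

.keys() returns dict_keys view

dict_keys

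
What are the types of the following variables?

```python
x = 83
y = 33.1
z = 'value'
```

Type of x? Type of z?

x is assigned a bare integer (no decimal point), so it is an int; z is assigned a quoted string literal, so it is a str

int, str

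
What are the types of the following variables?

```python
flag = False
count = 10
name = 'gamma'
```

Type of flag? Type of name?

flag is assigned the constant False, which has type bool; name is assigned a quoted string literal, so it is a str

bool, str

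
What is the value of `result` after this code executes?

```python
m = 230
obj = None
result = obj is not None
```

m = 230; obj = None; result = False

False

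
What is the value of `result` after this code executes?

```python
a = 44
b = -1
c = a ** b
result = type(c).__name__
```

a is int; b is int; c is float; result = 'float'

'float'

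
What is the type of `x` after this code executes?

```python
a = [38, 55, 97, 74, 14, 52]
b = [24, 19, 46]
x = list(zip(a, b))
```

list(zip()) returns a list of tuples

list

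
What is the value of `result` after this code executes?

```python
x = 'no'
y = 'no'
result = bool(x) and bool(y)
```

x = 'no'; y = 'no'; result = True

True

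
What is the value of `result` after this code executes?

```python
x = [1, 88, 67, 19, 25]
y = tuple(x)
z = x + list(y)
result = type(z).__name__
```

x is list; y is tuple; z is list; result = 'list'

'list'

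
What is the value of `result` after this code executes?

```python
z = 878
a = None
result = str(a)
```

z = 878; a = None; result = 'None'

'None'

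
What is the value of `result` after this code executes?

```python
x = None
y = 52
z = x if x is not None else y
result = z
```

x = None; y = 52; z = 52; result = 52

52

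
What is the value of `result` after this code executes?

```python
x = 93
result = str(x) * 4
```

x = 93; result = '93939393'

'93939393'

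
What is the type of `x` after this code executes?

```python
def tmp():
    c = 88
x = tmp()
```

Function without return returns None

NoneType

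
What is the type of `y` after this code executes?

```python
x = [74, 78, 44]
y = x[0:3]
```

Slicing a list returns a list

list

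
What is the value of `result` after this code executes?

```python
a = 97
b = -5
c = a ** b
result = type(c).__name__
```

a is int; b is int; c is float; result = 'float'

'float'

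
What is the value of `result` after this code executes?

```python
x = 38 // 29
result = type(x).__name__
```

x is int; result = 'int'

'int'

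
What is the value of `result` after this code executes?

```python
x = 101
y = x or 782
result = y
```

x = 101; y = 101; result = 101

101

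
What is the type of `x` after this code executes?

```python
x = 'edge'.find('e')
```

str.find() returns int index

int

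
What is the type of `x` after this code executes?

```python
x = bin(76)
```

bin() returns str representation

str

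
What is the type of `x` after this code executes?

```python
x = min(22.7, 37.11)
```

min() of floats returns float

float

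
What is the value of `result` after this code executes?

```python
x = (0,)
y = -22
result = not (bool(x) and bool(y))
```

x = (0,); y = -22; result = False

False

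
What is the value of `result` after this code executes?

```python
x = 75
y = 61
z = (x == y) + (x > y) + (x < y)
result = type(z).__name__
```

x is int; y is int; z is int; result = 'int'

'int'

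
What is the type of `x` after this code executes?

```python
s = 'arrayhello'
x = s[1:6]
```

Slicing a str returns str

str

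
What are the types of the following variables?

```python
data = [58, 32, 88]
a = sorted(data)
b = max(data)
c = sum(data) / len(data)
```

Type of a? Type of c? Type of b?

sorted() returns list; int / int = float; max of ints returns int

list, float, int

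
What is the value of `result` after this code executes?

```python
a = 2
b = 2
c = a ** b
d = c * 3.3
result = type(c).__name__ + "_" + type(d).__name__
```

a is int; b is int; c is int; d is float; result = 'int_float'

'int_float'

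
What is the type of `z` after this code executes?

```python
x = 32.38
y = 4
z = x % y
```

float % int = float

float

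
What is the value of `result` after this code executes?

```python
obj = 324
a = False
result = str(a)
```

obj = 324; a = False; result = 'False'

'False'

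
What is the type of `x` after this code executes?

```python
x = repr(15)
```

repr() returns str

str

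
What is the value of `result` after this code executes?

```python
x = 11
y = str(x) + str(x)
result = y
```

x = 11; y = '1111'; result = '1111'

'1111'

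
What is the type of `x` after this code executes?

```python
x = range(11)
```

range() returns a range object

range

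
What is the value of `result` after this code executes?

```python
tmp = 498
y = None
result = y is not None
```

tmp = 498; y = None; result = False

False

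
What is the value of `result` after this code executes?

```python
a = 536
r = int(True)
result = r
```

a = 536; r = 1; result = 1

1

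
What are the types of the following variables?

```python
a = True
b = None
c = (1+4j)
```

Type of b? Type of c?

b is assigned None, whose type is NoneType; c is assigned (1+4j), an int plus an imaginary literal (j suffix), which evaluates to complex

NoneType, complex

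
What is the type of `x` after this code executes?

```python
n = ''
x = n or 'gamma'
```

'or' returns first truthy value (str)

str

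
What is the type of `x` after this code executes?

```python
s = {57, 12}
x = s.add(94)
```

set.add() returns None (mutates in place)

NoneType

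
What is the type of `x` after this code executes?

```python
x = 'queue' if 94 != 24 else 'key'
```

Both branches of conditional are str

str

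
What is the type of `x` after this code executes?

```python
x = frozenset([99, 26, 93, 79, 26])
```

frozenset() returns frozenset

frozenset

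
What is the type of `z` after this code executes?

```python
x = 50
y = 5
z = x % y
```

int % int = int

int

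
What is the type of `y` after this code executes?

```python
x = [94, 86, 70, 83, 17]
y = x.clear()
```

list.clear() returns None

NoneType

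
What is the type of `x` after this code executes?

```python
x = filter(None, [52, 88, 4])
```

filter() returns a filter object

filter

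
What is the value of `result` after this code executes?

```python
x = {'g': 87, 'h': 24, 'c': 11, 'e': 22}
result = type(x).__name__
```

x is dict; result = 'dict'

'dict'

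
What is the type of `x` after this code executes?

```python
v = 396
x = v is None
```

'is' comparison returns bool

bool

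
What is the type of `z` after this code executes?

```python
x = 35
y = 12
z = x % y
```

int % int = int

int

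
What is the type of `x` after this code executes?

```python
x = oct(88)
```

oct() returns str representation

str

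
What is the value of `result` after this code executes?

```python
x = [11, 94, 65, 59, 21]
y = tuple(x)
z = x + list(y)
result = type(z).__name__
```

x is list; y is tuple; z is list; result = 'list'

'list'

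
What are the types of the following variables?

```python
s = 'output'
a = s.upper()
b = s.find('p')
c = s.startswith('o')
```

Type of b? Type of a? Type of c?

find() returns int; upper() returns str; startswith() returns bool

int, str, bool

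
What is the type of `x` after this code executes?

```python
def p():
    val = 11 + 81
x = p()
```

Function without return returns None

NoneType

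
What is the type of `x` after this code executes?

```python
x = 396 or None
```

'or' returns first truthy value

int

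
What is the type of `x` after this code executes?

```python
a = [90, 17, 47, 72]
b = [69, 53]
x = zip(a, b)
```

zip() returns a zip object

zip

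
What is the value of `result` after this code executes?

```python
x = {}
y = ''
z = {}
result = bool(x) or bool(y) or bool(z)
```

x = {}; y = ''; z = {}; result = False

False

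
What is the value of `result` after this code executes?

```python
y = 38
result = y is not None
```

y = 38; result = True

True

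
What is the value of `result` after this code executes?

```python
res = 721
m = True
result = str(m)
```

res = 721; m = True; result = 'True'

'True'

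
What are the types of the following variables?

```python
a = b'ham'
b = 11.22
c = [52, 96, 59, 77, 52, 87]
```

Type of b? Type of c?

b is assigned a number with a decimal point, so it is a float; c is assigned a list literal (square brackets)

float, list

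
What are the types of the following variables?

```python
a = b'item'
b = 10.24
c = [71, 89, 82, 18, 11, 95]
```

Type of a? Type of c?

a is assigned a bytes literal (b'...' prefix); c is assigned a list literal (square brackets)

bytes, list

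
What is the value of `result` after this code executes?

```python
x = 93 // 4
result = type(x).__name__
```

x is int; result = 'int'

'int'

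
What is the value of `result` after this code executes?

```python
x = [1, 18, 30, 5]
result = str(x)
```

x = [1, 18, 30, 5]; result = '[1, 18, 30, 5]'

'[1, 18, 30, 5]'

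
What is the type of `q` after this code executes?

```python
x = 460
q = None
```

None has type NoneType

NoneType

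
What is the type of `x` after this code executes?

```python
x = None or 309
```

'or' with None returns the other truthy value

int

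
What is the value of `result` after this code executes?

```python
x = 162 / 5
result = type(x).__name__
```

x is float; result = 'float'

'float'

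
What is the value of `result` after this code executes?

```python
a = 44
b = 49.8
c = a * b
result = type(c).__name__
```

a is int; b is float; c is float; result = 'float'

'float'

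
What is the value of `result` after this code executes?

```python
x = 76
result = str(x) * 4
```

x = 76; result = '76767676'

'76767676'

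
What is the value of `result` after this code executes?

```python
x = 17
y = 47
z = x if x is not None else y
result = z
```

x = 17; y = 47; z = 17; result = 17

17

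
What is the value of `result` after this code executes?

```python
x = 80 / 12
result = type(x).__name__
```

x is float; result = 'float'

'float'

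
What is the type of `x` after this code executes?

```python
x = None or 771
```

'or' with None returns the other truthy value

int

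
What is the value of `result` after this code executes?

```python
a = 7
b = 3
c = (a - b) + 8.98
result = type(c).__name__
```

a is int; b is int; c is float; result = 'float'

'float'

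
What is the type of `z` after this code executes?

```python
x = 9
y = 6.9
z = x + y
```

int + float = float

float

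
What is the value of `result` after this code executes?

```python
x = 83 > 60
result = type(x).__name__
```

x is bool; result = 'bool'

'bool'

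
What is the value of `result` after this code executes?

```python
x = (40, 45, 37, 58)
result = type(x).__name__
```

x is tuple; result = 'tuple'

'tuple'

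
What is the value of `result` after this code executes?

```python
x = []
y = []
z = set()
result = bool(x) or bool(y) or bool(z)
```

x = []; y = []; z = set(); result = False

False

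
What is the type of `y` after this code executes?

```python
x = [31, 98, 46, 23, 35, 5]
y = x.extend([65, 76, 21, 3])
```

list.extend() returns None

NoneType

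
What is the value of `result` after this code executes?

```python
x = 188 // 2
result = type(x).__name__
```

x is int; result = 'int'

'int'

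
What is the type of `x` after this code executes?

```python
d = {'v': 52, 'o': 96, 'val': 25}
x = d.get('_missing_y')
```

dict.get() returns None when key not found

NoneType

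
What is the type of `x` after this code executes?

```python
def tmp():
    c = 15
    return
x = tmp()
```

Bare return returns None

NoneType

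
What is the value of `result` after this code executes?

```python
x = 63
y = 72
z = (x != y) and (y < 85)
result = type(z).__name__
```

x is int; y is int; z is bool; result = 'bool'

'bool'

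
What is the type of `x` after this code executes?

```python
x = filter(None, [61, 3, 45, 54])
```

filter() returns a filter object

filter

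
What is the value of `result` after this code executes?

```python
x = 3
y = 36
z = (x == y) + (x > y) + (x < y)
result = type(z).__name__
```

x is int; y is int; z is int; result = 'int'

'int'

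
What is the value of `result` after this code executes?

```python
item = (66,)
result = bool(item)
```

item = (66,); result = True

True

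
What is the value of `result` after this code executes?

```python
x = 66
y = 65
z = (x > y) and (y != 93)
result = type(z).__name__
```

x is int; y is int; z is bool; result = 'bool'

'bool'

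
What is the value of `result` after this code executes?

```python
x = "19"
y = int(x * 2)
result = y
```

x = '19'; y = 1919; result = 1919

1919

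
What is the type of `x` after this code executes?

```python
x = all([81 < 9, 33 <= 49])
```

all() returns bool

bool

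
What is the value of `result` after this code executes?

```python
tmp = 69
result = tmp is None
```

tmp = 69; result = False

False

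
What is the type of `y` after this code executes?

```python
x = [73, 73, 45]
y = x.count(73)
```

list.count() returns int

int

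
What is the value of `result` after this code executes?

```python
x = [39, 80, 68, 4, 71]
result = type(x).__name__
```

x is list; result = 'list'

'list'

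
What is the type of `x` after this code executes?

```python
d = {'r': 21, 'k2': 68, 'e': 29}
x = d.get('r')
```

dict.get() returns value type when found

int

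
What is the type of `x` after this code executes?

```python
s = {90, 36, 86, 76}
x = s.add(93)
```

set.add() returns None (mutates in place)

NoneType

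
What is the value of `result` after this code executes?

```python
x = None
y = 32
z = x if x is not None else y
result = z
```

x = None; y = 32; z = 32; result = 32

32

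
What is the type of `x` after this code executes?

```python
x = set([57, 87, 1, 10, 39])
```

set() constructor returns set

set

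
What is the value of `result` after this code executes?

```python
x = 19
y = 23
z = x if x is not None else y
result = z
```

x = 19; y = 23; z = 19; result = 19

19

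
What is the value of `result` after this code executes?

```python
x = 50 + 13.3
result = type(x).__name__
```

x is float; result = 'float'

'float'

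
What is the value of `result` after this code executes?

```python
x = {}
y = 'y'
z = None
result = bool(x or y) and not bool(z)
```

x = {}; y = 'y'; z = None; result = True

True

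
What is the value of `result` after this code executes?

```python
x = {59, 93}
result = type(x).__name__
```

x is set; result = 'set'

'set'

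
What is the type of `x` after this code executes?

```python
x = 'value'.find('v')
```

str.find() returns int index

int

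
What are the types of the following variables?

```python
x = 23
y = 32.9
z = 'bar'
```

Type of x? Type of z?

x is assigned a bare integer (no decimal point), so it is an int; z is assigned a quoted string literal, so it is a str

int, str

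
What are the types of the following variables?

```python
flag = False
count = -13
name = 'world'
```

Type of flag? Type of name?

flag is assigned the constant False, which has type bool; name is assigned a quoted string literal, so it is a str

bool, str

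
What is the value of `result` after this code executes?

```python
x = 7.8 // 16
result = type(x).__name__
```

x is float; result = 'float'

'float'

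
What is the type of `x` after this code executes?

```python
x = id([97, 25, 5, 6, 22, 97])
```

id() returns int

int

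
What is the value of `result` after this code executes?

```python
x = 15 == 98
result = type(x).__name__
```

x is bool; result = 'bool'

'bool'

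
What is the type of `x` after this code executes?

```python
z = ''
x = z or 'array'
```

'or' returns first truthy value (str)

str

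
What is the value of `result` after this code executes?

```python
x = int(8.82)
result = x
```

x = 8; result = 8

8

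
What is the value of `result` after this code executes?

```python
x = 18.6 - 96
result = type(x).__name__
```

x is float; result = 'float'

'float'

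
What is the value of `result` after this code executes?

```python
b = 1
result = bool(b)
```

b = 1; result = True

True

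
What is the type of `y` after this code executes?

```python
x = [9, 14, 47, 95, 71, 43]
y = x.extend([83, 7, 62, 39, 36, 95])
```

list.extend() returns None

NoneType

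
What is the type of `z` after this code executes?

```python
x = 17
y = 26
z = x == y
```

Equality comparison returns bool

bool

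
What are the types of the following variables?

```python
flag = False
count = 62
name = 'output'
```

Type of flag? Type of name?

flag is assigned the constant False, which has type bool; name is assigned a quoted string literal, so it is a str

bool, str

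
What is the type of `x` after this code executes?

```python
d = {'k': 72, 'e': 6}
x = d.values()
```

.values() returns dict_values view

dict_values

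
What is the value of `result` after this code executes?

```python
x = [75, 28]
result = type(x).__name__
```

x is list; result = 'list'

'list'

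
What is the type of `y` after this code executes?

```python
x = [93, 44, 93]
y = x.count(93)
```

list.count() returns int

int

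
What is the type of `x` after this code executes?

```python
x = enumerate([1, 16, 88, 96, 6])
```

enumerate() returns an enumerate object

enumerate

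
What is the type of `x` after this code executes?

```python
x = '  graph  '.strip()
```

str.strip() returns str

str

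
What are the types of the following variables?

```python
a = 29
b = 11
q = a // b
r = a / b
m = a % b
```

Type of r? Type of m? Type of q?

/ returns float; % of ints returns int; // returns int

float, int, int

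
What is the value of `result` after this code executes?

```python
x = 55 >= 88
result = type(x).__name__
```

x is bool; result = 'bool'

'bool'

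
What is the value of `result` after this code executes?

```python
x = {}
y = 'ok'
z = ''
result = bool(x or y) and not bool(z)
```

x = {}; y = 'ok'; z = ''; result = True

True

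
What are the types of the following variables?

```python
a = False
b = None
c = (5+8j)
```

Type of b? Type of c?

b is assigned None, whose type is NoneType; c is assigned (5+8j), an int plus an imaginary literal (j suffix), which evaluates to complex

NoneType, complex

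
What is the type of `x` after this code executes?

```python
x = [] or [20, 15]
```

'or' returns first truthy value (list)

list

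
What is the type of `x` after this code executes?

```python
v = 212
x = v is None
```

'is' comparison returns bool

bool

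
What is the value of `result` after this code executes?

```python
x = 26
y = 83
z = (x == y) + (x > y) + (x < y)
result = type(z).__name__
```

x is int; y is int; z is int; result = 'int'

'int'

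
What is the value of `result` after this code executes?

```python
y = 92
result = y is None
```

y = 92; result = False

False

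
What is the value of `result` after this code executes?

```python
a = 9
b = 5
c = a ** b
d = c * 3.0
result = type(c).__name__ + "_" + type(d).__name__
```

a is int; b is int; c is int; d is float; result = 'int_float'

'int_float'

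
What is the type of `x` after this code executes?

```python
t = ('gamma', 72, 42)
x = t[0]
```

Index 0 of tuple is a str literal

str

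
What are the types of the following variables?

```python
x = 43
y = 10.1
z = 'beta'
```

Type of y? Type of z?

y is assigned a number with a decimal point, so it is a float; z is assigned a quoted string literal, so it is a str

float, str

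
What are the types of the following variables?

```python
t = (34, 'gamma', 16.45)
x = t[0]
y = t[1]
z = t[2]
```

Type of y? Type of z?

tuple[1] is str; tuple[2] is float

str, float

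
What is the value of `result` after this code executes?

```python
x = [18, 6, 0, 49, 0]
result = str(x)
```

x = [18, 6, 0, 49, 0]; result = '[18, 6, 0, 49, 0]'

'[18, 6, 0, 49, 0]'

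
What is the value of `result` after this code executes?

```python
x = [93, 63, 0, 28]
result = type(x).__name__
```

x is list; result = 'list'

'list'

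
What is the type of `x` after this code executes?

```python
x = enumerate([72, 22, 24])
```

enumerate() returns an enumerate object

enumerate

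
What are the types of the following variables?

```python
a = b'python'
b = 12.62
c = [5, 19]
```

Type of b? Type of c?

b is assigned a number with a decimal point, so it is a float; c is assigned a list literal (square brackets)

float, list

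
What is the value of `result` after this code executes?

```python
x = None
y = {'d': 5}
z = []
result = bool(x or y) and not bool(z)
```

x = None; y = {'d': 5}; z = []; result = True

True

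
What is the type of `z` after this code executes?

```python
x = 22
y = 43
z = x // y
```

int // int = int

int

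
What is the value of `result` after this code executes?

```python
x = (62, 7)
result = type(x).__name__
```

x is tuple; result = 'tuple'

'tuple'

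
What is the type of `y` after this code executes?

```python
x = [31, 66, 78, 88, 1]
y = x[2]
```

Indexing list[int] returns int

int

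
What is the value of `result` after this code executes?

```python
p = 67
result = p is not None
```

p = 67; result = True

True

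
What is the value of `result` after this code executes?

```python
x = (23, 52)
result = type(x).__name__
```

x is tuple; result = 'tuple'

'tuple'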